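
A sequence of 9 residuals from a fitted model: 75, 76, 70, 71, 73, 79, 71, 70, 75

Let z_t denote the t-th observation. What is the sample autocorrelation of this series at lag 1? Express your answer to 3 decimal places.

Mean z̄ = (75 + 76 + 70 + 71 + 73 + 79 + 71 + 70 + 75)/9 = 73.3333
Numerator Σ_{t=1}^{8}(z_t−z̄)(z_{t+1}−z̄) = -8.7778
Denominator Σ(z_t−z̄)² = 78.0000
r_1 = -8.7778 / 78.0000 = -0.113

-0.113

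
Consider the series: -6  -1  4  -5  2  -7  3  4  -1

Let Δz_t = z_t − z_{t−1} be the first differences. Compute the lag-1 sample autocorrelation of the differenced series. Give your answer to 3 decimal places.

-0.611

First differences Δz: 5, 5, -9, 7, -9, 10, 1, -5
Mean of differences = 0.6250
Numerator Σ(Δz_t−Δz̄)(Δz_{t+1}−Δz̄) = -234.5156
Denominator Σ(Δz_t−Δz̄)² = 383.8750
r_1(Δz) = -234.5156 / 383.8750 = -0.611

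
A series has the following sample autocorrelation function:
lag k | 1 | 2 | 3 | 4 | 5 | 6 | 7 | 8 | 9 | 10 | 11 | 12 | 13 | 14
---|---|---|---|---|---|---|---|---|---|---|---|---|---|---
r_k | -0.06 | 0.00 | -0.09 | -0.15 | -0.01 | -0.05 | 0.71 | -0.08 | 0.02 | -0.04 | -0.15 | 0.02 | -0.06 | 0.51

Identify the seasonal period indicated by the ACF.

7

The largest autocorrelation is r_7 = 0.71, with a weaker echo at lag 14 (0.51); the remaining lags stay at or below 0.02.
The dominant spike at lag 7 indicates a seasonal period of 7.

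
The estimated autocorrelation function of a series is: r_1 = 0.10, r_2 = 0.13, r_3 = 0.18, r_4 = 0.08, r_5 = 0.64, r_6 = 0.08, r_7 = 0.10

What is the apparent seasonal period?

The largest autocorrelation is r_5 = 0.64; the remaining lags stay at or below 0.18.
The dominant spike at lag 5 indicates a seasonal period of 5.

5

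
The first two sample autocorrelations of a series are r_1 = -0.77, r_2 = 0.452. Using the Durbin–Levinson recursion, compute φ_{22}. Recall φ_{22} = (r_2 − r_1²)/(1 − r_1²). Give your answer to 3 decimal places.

φ_{22} = (r_2 − r_1²) / (1 − r_1²)
r_1² = (-0.77)² = 0.5929
Numerator = 0.452 − 0.5929 = -0.1409; denominator = 1 − 0.5929 = 0.4071
φ_{22} = -0.1409 / 0.4071 = -0.346

-0.346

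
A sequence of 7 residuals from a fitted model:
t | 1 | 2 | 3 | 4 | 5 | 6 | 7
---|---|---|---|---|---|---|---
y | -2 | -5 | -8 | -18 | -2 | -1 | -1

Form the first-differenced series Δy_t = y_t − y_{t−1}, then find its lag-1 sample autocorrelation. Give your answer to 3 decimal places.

First differences Δy: -3, -3, -10, 16, 1, 0
Mean of differences = 0.1667
Numerator Σ(Δy_t−Δȳ)(Δy_{t+1}−Δȳ) = -105.6944
Denominator Σ(Δy_t−Δȳ)² = 374.8333
r_1(Δy) = -105.6944 / 374.8333 = -0.282

-0.282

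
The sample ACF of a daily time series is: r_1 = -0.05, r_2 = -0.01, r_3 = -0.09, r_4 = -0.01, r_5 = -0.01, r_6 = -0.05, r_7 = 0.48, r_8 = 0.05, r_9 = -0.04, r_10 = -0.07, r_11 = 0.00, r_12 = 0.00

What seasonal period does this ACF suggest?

The largest autocorrelation is r_7 = 0.48; the remaining lags stay at or below 0.05.
The dominant spike at lag 7 indicates a seasonal period of 7.

7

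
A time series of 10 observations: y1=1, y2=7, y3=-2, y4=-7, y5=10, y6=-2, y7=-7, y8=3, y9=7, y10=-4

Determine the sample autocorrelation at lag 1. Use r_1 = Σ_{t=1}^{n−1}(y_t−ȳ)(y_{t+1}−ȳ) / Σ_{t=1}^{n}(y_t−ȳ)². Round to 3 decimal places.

Mean ȳ = (1 + 7 − 2 − 7 + 10 − 2 − 7 + 3 + 7 − 4)/10 = 0.6000
Numerator Σ_{t=1}^{9}(y_t−ȳ)(y_{t+1}−ȳ) = -102.7600
Denominator Σ(y_t−ȳ)² = 326.4000
r_1 = -102.7600 / 326.4000 = -0.315

-0.315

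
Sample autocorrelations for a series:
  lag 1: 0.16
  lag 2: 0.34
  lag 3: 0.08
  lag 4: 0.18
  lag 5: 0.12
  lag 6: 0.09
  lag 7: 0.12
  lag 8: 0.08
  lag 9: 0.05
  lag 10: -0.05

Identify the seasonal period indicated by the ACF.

2

The largest autocorrelation is r_2 = 0.34, with a weaker echo at lag 4 (0.18); the remaining lags stay at or below 0.16.
The dominant spike at lag 2 indicates a seasonal period of 2.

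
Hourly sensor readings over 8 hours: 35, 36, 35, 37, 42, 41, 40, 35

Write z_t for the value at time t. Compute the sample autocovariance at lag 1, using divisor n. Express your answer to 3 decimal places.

Mean z̄ = (35 + 36 + 35 + 37 + 42 + 41 + 40 + 35)/8 = 37.6250
Deviations: -2.6250, -1.6250, -2.6250, -0.6250, 4.3750, 3.3750, 2.3750, -2.6250
Σ_{t=1}^{7}(z_t−z̄)(z_{t+1}−z̄) = 23.9844
γ_1 = 23.9844 / 8 = 2.998

2.998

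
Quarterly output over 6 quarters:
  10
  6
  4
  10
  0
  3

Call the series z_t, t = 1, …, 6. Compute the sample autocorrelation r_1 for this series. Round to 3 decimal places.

-0.204

Mean z̄ = (10 + 6 + 4 + 10 + 0 + 3)/6 = 5.5000
Deviations from mean: 4.5000, 0.5000, -1.5000, 4.5000, -5.5000, -2.5000
Σ(z_t−z̄)(z_{t+1}−z̄) = (2.2500) + (-0.7500) + (-6.7500) + (-24.7500) + (13.7500) = -16.2500
Denominator Σ(z_t−z̄)² = 79.5000
r_1 = -16.2500 / 79.5000 = -0.204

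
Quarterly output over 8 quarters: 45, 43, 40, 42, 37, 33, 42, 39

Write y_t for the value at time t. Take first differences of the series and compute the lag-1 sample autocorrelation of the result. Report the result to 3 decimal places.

First differences Δy: -2, -3, 2, -5, -4, 9, -3
Mean of differences = -0.8571
Numerator Σ(Δy_t−Δȳ)(Δy_{t+1}−Δȳ) = -54.5918
Denominator Σ(Δy_t−Δȳ)² = 142.8571
r_1(Δy) = -54.5918 / 142.8571 = -0.382

-0.382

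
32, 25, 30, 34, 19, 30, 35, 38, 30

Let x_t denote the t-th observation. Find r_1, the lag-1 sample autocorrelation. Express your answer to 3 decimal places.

Mean x̄ = (32 + 25 + 30 + 34 + 19 + 30 + 35 + 38 + 30)/9 = 30.3333
Numerator Σ_{t=1}^{8}(x_t−x̄)(x_{t+1}−x̄) = -14.4444
Denominator Σ(x_t−x̄)² = 254.0000
r_1 = -14.4444 / 254.0000 = -0.057

-0.057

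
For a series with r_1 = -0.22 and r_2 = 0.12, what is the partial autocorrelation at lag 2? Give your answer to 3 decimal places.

φ_{22} = (r_2 − r_1²) / (1 − r_1²)
r_1² = (-0.22)² = 0.0484
Numerator = 0.12 − 0.0484 = 0.0716; denominator = 1 − 0.0484 = 0.9516
φ_{22} = 0.0716 / 0.9516 = 0.075

0.075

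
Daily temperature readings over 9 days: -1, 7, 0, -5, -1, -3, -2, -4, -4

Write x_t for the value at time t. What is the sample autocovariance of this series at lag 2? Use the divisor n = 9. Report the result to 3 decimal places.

-2.007

Mean x̄ = (-1 + 7 + 0 − 5 − 1 − 3 − 2 − 4 − 4)/9 = -1.4444
Σ_{t=1}^{7}(x_t−x̄)(x_{t+2}−x̄) = -18.0617
γ_2 = -18.0617 / 9 = -2.007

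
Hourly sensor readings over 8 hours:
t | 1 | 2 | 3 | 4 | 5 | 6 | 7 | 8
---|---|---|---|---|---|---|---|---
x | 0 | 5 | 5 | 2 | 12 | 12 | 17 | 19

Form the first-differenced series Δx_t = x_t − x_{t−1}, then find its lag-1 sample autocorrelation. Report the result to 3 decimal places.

-0.538

First differences Δx: 5, 0, -3, 10, 0, 5, 2
Mean of differences = 2.7143
Numerator Σ(Δx_t−Δx̄)(Δx_{t+1}−Δx̄) = -59.9388
Denominator Σ(Δx_t−Δx̄)² = 111.4286
r_1(Δx) = -59.9388 / 111.4286 = -0.538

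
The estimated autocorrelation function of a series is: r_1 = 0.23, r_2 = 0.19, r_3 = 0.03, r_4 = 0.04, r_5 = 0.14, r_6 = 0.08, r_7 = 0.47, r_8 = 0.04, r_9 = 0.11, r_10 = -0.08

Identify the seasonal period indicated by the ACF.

7

The largest autocorrelation is r_7 = 0.47; the remaining lags stay at or below 0.23. The elevated value at lag 1 (0.23), dropping to 0.19 at lag 2, reflects decaying short-term dependence rather than seasonality.
The dominant spike at lag 7 indicates a seasonal period of 7.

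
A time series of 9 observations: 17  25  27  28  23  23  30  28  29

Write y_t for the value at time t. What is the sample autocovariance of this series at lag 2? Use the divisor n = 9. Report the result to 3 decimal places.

-2.883

Mean ȳ = (17 + 25 + 27 + 28 + 23 + 23 + 30 + 28 + 29)/9 = 25.5556
Σ_{t=1}^{7}(y_t−ȳ)(y_{t+2}−ȳ) = -25.9506
γ_2 = -25.9506 / 9 = -2.883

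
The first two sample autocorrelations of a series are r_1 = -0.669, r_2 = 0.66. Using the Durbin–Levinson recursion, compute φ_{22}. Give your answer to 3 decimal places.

φ_{22} = (r_2 − r_1²) / (1 − r_1²)
r_1² = (-0.669)² = 0.447561
Numerator = 0.66 − 0.4476 = 0.2124; denominator = 1 − 0.4476 = 0.5524
φ_{22} = 0.2124 / 0.5524 = 0.385

0.385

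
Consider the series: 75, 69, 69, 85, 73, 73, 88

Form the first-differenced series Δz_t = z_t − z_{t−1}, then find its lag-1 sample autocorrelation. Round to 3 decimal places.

First differences Δz: -6, 0, 16, -12, 0, 15
Mean of differences = 2.1667
Numerator Σ(Δz_t−Δz̄)(Δz_{t+1}−Δz̄) = -205.3611
Denominator Σ(Δz_t−Δz̄)² = 632.8333
r_1(Δz) = -205.3611 / 632.8333 = -0.325

-0.325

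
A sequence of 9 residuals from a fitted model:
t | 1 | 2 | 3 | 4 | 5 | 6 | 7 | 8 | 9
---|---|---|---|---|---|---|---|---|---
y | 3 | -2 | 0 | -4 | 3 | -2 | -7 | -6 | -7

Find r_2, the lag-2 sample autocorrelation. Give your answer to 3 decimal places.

Mean ȳ = (3 − 2 + 0 − 4 + 3 − 2 − 7 − 6 − 7)/9 = -2.4444
Numerator Σ_{t=1}^{7}(y_t−ȳ)(y_{t+2}−ȳ) = 19.6049
Denominator Σ(y_t−ȳ)² = 122.2222
r_2 = 19.6049 / 122.2222 = 0.160

0.160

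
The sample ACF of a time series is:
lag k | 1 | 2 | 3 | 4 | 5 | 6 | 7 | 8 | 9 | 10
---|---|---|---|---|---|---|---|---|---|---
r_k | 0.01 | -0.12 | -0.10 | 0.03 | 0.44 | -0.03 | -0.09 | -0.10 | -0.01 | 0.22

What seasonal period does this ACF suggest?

5

The largest autocorrelation is r_5 = 0.44, with a weaker echo at lag 10 (0.22); the remaining lags stay at or below 0.03.
The dominant spike at lag 5 indicates a seasonal period of 5.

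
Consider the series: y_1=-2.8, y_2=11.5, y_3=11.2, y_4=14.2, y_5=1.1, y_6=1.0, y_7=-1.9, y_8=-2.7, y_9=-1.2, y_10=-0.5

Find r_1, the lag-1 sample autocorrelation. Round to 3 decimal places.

Mean ȳ = (-2.8 + 11.5 + 11.2 + 14.2 + 1.1 + 1.0 − 1.9 − 2.7 − 1.2 − 0.5)/10 = 2.9900
Numerator Σ_{t=1}^{9}(y_t−ȳ)(y_{t+1}−ȳ) = 171.2219
Denominator Σ(y_t−ȳ)² = 392.5690
r_1 = 171.2219 / 392.5690 = 0.436

0.436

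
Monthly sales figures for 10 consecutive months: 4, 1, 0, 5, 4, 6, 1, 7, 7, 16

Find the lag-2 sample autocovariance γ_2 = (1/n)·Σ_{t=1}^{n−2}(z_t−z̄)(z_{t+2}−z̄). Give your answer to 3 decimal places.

3.068

Mean z̄ = (4 + 1 + 0 + 5 + 4 + 6 + 1 + 7 + 7 + 16)/10 = 5.1000
Σ_{t=1}^{8}(z_t−z̄)(z_{t+2}−z̄) = 30.6800
γ_2 = 30.6800 / 10 = 3.068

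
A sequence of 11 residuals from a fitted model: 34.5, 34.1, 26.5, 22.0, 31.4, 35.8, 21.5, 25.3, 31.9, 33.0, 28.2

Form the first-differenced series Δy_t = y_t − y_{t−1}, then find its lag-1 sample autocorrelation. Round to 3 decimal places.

First differences Δy: -0.4, -7.6, -4.5, 9.4, 4.4, -14.3, 3.8, 6.6, 1.1, -4.8
Mean of differences = -0.6300
Numerator Σ(Δy_t−Δȳ)(Δy_{t+1}−Δȳ) = -54.9899
Denominator Σ(Δy_t−Δȳ)² = 468.6610
r_1(Δy) = -54.9899 / 468.6610 = -0.117

-0.117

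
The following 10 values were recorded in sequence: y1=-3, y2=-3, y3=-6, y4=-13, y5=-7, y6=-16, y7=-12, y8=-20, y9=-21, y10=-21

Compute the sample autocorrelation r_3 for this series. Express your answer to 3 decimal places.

Mean ȳ = (-3 − 3 − 6 − 13 − 7 − 16 − 12 − 20 − 21 − 21)/10 = -12.2000
Σ(y_t−ȳ)(y_{t+3}−ȳ) = (-7.3600) + (47.8400) + (-23.5600) + (-0.1600) + (-40.5600) + (33.4400) + (-1.7600) = 7.8800
Denominator Σ(y_t−ȳ)² = 465.6000
r_3 = 7.8800 / 465.6000 = 0.017

0.017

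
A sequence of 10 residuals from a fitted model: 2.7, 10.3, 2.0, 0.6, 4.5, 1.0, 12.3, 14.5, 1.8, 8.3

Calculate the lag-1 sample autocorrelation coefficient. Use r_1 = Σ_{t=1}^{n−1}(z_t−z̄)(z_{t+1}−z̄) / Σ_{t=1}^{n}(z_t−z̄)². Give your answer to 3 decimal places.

-0.075

Mean z̄ = (2.7 + 10.3 + 2.0 + 0.6 + 4.5 + 1.0 + 12.3 + 14.5 + 1.8 + 8.3)/10 = 5.8000
Numerator Σ_{t=1}^{9}(z_t−z̄)(z_{t+1}−z̄) = -17.7400
Denominator Σ(z_t−z̄)² = 236.2600
r_1 = -17.7400 / 236.2600 = -0.075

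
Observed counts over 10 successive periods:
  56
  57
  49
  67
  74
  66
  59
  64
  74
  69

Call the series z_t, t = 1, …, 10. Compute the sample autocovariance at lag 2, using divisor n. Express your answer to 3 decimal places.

Mean z̄ = (56 + 57 + 49 + 67 + 74 + 66 + 59 + 64 + 74 + 69)/10 = 63.5000
Σ_{t=1}^{8}(z_t−z̄)(z_{t+2}−z̄) = -148.0000
γ_2 = -148.0000 / 10 = -14.800

-14.800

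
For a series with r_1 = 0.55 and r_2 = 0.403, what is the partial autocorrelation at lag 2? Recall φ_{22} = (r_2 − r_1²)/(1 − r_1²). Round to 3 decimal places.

φ_{22} = (r_2 − r_1²) / (1 − r_1²)
r_1² = (0.55)² = 0.3025
Numerator = 0.403 − 0.3025 = 0.1005; denominator = 1 − 0.3025 = 0.6975
φ_{22} = 0.1005 / 0.6975 = 0.144

0.144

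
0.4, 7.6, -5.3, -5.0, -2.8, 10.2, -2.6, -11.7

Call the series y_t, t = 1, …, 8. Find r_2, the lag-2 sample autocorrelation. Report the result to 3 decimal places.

-0.546

Mean ȳ = (0.4 + 7.6 − 5.3 − 5.0 − 2.8 + 10.2 − 2.6 − 11.7)/8 = -1.1500
Deviations from mean: 1.5500, 8.7500, -4.1500, -3.8500, -1.6500, 11.3500, -1.4500, -10.5500
Σ(y_t−ȳ)(y_{t+2}−ȳ) = (-6.4325) + (-33.6875) + (6.8475) + (-43.6975) + (2.3925) + (-119.7425) = -194.3200
Denominator Σ(y_t−ȳ)² = 355.9600
r_2 = -194.3200 / 355.9600 = -0.546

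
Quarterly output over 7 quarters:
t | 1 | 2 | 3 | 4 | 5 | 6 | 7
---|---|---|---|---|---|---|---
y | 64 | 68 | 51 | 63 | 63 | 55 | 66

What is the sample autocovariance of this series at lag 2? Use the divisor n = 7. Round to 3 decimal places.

Mean ȳ = (64 + 68 + 51 + 63 + 63 + 55 + 66)/7 = 61.4286
Deviations: 2.5714, 6.5714, -10.4286, 1.5714, 1.5714, -6.4286, 4.5714
Σ_{t=1}^{5}(y_t−ȳ)(y_{t+2}−ȳ) = -35.7959
γ_2 = -35.7959 / 7 = -5.114

-5.114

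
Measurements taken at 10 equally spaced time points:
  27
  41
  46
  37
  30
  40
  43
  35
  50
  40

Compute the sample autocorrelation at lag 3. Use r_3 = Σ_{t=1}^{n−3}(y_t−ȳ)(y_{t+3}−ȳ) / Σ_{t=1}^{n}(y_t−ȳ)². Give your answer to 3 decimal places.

Mean ȳ = (27 + 41 + 46 + 37 + 30 + 40 + 43 + 35 + 50 + 40)/10 = 38.9000
Σ(y_t−ȳ)(y_{t+3}−ȳ) = (22.6100) + (-18.6900) + (7.8100) + (-7.7900) + (34.7100) + (12.2100) + (4.5100) = 55.3700
Denominator Σ(y_t−ȳ)² = 436.9000
r_3 = 55.3700 / 436.9000 = 0.127

0.127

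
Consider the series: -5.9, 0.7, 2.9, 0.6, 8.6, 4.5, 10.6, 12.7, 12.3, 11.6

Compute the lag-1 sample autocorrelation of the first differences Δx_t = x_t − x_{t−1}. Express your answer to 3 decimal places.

First differences Δx: 6.6, 2.2, -2.3, 8.0, -4.1, 6.1, 2.1, -0.4, -0.7
Mean of differences = 1.9444
Numerator Σ(Δx_t−Δx̄)(Δx_{t+1}−Δx̄) = -80.8364
Denominator Σ(Δx_t−Δx̄)² = 142.7422
r_1(Δx) = -80.8364 / 142.7422 = -0.566

-0.566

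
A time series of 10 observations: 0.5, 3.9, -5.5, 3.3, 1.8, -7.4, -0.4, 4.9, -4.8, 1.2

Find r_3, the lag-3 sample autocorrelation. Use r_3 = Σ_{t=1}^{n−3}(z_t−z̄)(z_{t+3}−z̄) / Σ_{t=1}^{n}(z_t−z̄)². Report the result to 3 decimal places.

Mean z̄ = (0.5 + 3.9 − 5.5 + 3.3 + 1.8 − 7.4 − 0.4 + 4.9 − 4.8 + 1.2)/10 = -0.2500
Σ(z_t−z̄)(z_{t+3}−z̄) = (2.6625) + (8.5075) + (37.5375) + (-0.5325) + (10.5575) + (32.5325) + (-0.2175) = 91.0475
Denominator Σ(z_t−z̄)² = 162.6250
r_3 = 91.0475 / 162.6250 = 0.560

0.560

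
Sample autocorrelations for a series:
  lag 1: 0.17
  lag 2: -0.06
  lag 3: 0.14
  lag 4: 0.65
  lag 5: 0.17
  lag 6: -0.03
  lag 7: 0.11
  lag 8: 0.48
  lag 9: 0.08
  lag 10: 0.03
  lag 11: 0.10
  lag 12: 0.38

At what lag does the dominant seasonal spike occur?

The largest autocorrelation is r_4 = 0.65, with weaker echoes at lags 8 (0.48) and 12 (0.38); the remaining lags stay at or below 0.17.
The dominant spike at lag 4 indicates a seasonal period of 4.

4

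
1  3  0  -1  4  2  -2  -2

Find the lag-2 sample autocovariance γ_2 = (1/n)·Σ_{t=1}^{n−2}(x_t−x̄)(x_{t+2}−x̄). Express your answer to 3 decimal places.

-2.613

Mean x̄ = (1 + 3 + 0 − 1 + 4 + 2 − 2 − 2)/8 = 0.6250
Deviations: 0.3750, 2.3750, -0.6250, -1.6250, 3.3750, 1.3750, -2.6250, -2.6250
Σ_{t=1}^{6}(x_t−x̄)(x_{t+2}−x̄) = -20.9063
γ_2 = -20.9063 / 8 = -2.613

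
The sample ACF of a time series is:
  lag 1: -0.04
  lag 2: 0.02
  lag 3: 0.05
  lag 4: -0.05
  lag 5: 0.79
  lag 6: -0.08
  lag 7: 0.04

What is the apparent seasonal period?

The largest autocorrelation is r_5 = 0.79; the remaining lags stay at or below 0.05.
The dominant spike at lag 5 indicates a seasonal period of 5.

5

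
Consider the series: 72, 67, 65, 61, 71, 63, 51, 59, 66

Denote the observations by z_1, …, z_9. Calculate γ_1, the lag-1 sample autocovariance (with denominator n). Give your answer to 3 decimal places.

6.974

Mean z̄ = (72 + 67 + 65 + 61 + 71 + 63 + 51 + 59 + 66)/9 = 63.8889
Σ_{t=1}^{8}(z_t−z̄)(z_{t+1}−z̄) = 62.7654
γ_1 = 62.7654 / 9 = 6.974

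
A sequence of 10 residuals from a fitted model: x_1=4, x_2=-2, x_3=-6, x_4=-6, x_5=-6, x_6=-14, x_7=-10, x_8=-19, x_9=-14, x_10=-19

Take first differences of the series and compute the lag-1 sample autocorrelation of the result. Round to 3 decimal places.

First differences Δx: -6, -4, 0, 0, -8, 4, -9, 5, -5
Mean of differences = -2.5556
Numerator Σ(Δx_t−Δx̄)(Δx_{t+1}−Δx̄) = -151.1975
Denominator Σ(Δx_t−Δx̄)² = 204.2222
r_1(Δx) = -151.1975 / 204.2222 = -0.740

-0.740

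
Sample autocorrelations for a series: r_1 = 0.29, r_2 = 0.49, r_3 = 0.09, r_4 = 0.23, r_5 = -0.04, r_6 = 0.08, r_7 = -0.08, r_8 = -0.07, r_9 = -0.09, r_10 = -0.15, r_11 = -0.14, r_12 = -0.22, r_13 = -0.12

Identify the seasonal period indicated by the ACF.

The largest autocorrelation is r_2 = 0.49; the remaining lags stay at or below 0.29.
The dominant spike at lag 2 indicates a seasonal period of 2.

2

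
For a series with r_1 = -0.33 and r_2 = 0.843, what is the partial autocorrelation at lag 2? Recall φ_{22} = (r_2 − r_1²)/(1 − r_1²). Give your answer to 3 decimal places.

0.824

φ_{22} = (r_2 − r_1²) / (1 − r_1²)
r_1² = (-0.33)² = 0.1089
Numerator = 0.843 − 0.1089 = 0.7341; denominator = 1 − 0.1089 = 0.8911
φ_{22} = 0.7341 / 0.8911 = 0.824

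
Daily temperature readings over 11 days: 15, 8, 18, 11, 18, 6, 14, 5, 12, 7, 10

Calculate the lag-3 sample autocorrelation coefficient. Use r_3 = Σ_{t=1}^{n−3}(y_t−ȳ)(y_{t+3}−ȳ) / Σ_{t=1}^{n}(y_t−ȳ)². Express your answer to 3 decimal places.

Mean ȳ = (15 + 8 + 18 + 11 + 18 + 6 + 14 + 5 + 12 + 7 + 10)/11 = 11.2727
Numerator Σ_{t=1}^{8}(y_t−ȳ)(y_{t+3}−ȳ) = -108.9504
Denominator Σ(y_t−ȳ)² = 210.1818
r_3 = -108.9504 / 210.1818 = -0.518

-0.518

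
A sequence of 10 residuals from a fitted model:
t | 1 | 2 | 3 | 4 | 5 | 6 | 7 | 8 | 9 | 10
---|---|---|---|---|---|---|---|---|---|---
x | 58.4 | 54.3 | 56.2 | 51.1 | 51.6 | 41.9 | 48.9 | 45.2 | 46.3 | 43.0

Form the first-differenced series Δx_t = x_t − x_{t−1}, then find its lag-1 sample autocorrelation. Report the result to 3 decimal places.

First differences Δx: -4.1, 1.9, -5.1, 0.5, -9.7, 7.0, -3.7, 1.1, -3.3
Mean of differences = -1.7111
Numerator Σ(Δx_t−Δx̄)(Δx_{t+1}−Δx̄) = -142.9968
Denominator Σ(Δx_t−Δx̄)² = 189.2089
r_1(Δx) = -142.9968 / 189.2089 = -0.756

-0.756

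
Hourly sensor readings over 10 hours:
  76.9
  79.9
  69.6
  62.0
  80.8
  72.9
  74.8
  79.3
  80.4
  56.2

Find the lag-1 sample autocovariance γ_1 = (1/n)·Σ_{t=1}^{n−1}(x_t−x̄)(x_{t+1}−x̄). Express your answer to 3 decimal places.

-11.674

Mean x̄ = (76.9 + 79.9 + 69.6 + 62.0 + 80.8 + 72.9 + 74.8 + 79.3 + 80.4 + 56.2)/10 = 73.2800
Σ_{t=1}^{9}(x_t−x̄)(x_{t+1}−x̄) = -116.7444
γ_1 = -116.7444 / 10 = -11.674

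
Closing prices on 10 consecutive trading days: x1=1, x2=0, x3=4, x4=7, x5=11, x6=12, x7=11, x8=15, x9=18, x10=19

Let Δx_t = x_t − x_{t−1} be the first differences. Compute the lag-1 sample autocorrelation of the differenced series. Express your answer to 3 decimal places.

-0.176

First differences Δx: -1, 4, 3, 4, 1, -1, 4, 3, 1
Mean of differences = 2.0000
Numerator Σ(Δx_t−Δx̄)(Δx_{t+1}−Δx̄) = -6.0000
Denominator Σ(Δx_t−Δx̄)² = 34.0000
r_1(Δx) = -6.0000 / 34.0000 = -0.176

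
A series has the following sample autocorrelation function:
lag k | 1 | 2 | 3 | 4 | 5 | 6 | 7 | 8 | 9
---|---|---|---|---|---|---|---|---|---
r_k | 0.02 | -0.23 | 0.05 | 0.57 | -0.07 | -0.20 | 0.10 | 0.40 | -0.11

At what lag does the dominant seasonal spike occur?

The largest autocorrelation is r_4 = 0.57, with a weaker echo at lag 8 (0.40); the remaining lags stay at or below 0.10.
The dominant spike at lag 4 indicates a seasonal period of 4.

4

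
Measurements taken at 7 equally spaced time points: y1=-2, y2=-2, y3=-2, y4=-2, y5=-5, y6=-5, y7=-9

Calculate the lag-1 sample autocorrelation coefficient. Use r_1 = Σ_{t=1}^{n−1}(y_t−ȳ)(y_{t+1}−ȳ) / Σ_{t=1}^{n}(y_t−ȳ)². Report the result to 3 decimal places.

Mean ȳ = (-2 − 2 − 2 − 2 − 5 − 5 − 9)/7 = -3.8571
Deviations from mean: 1.8571, 1.8571, 1.8571, 1.8571, -1.1429, -1.1429, -5.1429
Numerator Σ_{t=1}^{6}(y_t−ȳ)(y_{t+1}−ȳ) = 15.4082
Denominator Σ(y_t−ȳ)² = 42.8571
r_1 = 15.4082 / 42.8571 = 0.360

0.360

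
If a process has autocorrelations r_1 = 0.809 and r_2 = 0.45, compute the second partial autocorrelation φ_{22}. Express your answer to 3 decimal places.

φ_{22} = (r_2 − r_1²) / (1 − r_1²)
r_1² = (0.809)² = 0.654481
Numerator = 0.45 − 0.6545 = -0.2045; denominator = 1 − 0.6545 = 0.3455
φ_{22} = -0.2045 / 0.3455 = -0.592

-0.592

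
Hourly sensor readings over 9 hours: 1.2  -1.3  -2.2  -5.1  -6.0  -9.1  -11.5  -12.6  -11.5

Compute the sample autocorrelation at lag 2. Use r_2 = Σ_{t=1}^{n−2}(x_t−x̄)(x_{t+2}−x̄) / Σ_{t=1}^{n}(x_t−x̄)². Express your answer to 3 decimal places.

Mean x̄ = (1.2 − 1.3 − 2.2 − 5.1 − 6.0 − 9.1 − 11.5 − 12.6 − 11.5)/9 = -6.4556
Σ(x_t−x̄)(x_{t+2}−x̄) = (32.5786) + (6.9886) + (1.9386) + (-3.5847) + (-2.2980) + (16.2486) + (25.4464) = 77.3183
Denominator Σ(x_t−x̄)² = 200.9822
r_2 = 77.3183 / 200.9822 = 0.385

0.385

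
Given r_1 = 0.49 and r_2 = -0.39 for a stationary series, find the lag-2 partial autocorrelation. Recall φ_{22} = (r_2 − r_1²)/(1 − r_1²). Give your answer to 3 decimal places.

-0.829

φ_{22} = (r_2 − r_1²) / (1 − r_1²)
r_1² = (0.49)² = 0.2401
Numerator = -0.39 − 0.2401 = -0.6301; denominator = 1 − 0.2401 = 0.7599
φ_{22} = -0.6301 / 0.7599 = -0.829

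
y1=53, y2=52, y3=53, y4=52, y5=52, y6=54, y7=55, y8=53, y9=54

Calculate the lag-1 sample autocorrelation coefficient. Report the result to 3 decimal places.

Mean ȳ = (53 + 52 + 53 + 52 + 52 + 54 + 55 + 53 + 54)/9 = 53.1111
Numerator Σ_{t=1}^{8}(y_t−ȳ)(y_{t+1}−ȳ) = 1.9877
Denominator Σ(y_t−ȳ)² = 8.8889
r_1 = 1.9877 / 8.8889 = 0.224

0.224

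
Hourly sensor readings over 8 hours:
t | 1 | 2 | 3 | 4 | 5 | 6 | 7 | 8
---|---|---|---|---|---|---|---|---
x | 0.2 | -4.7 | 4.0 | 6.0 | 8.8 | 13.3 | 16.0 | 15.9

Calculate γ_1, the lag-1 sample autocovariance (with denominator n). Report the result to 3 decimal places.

Mean x̄ = (0.2 − 4.7 + 4.0 + 6.0 + 8.8 + 13.3 + 16.0 + 15.9)/8 = 7.4375
Σ_{t=1}^{7}(x_t−x̄)(x_{t+1}−x̄) = 263.1961
γ_1 = 263.1961 / 8 = 32.900

32.900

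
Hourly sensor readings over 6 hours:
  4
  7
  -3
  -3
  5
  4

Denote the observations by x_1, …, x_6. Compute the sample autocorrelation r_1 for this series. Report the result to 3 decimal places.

0.017

Mean x̄ = (4 + 7 − 3 − 3 + 5 + 4)/6 = 2.3333
Deviations from mean: 1.6667, 4.6667, -5.3333, -5.3333, 2.6667, 1.6667
Numerator Σ_{t=1}^{5}(x_t−x̄)(x_{t+1}−x̄) = 1.5556
Denominator Σ(x_t−x̄)² = 91.3333
r_1 = 1.5556 / 91.3333 = 0.017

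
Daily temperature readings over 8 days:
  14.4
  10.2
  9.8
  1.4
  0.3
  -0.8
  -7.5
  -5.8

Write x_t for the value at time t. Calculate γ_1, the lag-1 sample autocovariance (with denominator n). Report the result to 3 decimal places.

Mean x̄ = (14.4 + 10.2 + 9.8 + 1.4 + 0.3 − 0.8 − 7.5 − 5.8)/8 = 2.7500
Deviations: 11.6500, 7.4500, 7.0500, -1.3500, -2.4500, -3.5500, -10.2500, -8.5500
Σ_{t=1}^{7}(x_t−x̄)(x_{t+1}−x̄) = 265.8275
γ_1 = 265.8275 / 8 = 33.228

33.228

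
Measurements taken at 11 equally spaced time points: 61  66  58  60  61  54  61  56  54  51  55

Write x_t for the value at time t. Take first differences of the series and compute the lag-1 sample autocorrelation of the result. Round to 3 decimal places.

First differences Δx: 5, -8, 2, 1, -7, 7, -5, -2, -3, 4
Mean of differences = -0.6000
Numerator Σ(Δx_t−Δx̄)(Δx_{t+1}−Δx̄) = -150.3600
Denominator Σ(Δx_t−Δx̄)² = 242.4000
r_1(Δx) = -150.3600 / 242.4000 = -0.620

-0.620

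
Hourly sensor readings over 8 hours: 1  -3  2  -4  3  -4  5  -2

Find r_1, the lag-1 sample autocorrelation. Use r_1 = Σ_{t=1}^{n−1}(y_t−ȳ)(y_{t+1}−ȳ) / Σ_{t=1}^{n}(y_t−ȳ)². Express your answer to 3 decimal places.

Mean ȳ = (1 − 3 + 2 − 4 + 3 − 4 + 5 − 2)/8 = -0.2500
Numerator Σ_{t=1}^{7}(y_t−ȳ)(y_{t+1}−ȳ) = -71.3125
Denominator Σ(y_t−ȳ)² = 83.5000
r_1 = -71.3125 / 83.5000 = -0.854

-0.854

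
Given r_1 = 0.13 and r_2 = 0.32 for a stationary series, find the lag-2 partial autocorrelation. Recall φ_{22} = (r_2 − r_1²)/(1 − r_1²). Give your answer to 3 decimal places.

φ_{22} = (r_2 − r_1²) / (1 − r_1²)
r_1² = (0.13)² = 0.0169
Numerator = 0.32 − 0.0169 = 0.3031; denominator = 1 − 0.0169 = 0.9831
φ_{22} = 0.3031 / 0.9831 = 0.308

0.308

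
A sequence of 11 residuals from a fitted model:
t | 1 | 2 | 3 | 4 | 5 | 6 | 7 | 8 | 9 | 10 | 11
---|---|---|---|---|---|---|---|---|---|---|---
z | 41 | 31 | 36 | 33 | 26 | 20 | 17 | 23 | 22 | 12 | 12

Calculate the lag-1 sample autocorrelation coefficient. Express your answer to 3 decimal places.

Mean z̄ = (41 + 31 + 36 + 33 + 26 + 20 + 17 + 23 + 22 + 12 + 12)/11 = 24.8182
Numerator Σ_{t=1}^{10}(z_t−z̄)(z_{t+1}−z̄) = 522.0579
Denominator Σ(z_t−z̄)² = 917.6364
r_1 = 522.0579 / 917.6364 = 0.569

0.569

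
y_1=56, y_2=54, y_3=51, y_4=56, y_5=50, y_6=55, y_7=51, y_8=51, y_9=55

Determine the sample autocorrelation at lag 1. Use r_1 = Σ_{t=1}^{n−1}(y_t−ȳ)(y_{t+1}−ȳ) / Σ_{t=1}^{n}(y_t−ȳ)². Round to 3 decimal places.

-0.492

Mean ȳ = (56 + 54 + 51 + 56 + 50 + 55 + 51 + 51 + 55)/9 = 53.2222
Numerator Σ_{t=1}^{8}(y_t−ȳ)(y_{t+1}−ȳ) = -23.3827
Denominator Σ(y_t−ȳ)² = 47.5556
r_1 = -23.3827 / 47.5556 = -0.492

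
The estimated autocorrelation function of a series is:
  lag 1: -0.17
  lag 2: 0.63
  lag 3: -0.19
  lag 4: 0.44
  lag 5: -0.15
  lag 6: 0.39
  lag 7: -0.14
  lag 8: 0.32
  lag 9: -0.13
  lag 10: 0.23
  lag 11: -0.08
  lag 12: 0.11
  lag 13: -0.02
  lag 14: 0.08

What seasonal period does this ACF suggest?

2

The largest autocorrelation is r_2 = 0.63, with weaker echoes at lags 4 (0.44), 6 (0.39), 8 (0.32) and 10 (0.23); the remaining lags stay at or below 0.11.
The dominant spike at lag 2 indicates a seasonal period of 2.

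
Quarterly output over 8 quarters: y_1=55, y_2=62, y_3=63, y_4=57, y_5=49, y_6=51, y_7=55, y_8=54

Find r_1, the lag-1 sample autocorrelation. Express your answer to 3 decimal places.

Mean ȳ = (55 + 62 + 63 + 57 + 49 + 51 + 55 + 54)/8 = 55.7500
Numerator Σ_{t=1}^{7}(y_t−ȳ)(y_{t+1}−ȳ) = 78.1875
Denominator Σ(y_t−ȳ)² = 165.5000
r_1 = 78.1875 / 165.5000 = 0.472

0.472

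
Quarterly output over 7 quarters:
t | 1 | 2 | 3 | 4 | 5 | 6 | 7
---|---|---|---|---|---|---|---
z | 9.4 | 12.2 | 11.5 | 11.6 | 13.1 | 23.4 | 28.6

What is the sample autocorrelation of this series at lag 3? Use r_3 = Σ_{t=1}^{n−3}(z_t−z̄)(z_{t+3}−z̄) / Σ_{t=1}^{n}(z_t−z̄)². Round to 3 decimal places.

Mean z̄ = (9.4 + 12.2 + 11.5 + 11.6 + 13.1 + 23.4 + 28.6)/7 = 15.6857
Deviations from mean: -6.2857, -3.4857, -4.1857, -4.0857, -2.5857, 7.7143, 12.9143
Σ(z_t−z̄)(z_{t+3}−z̄) = (25.6816) + (9.0131) + (-32.2898) + (-52.7641) = -50.3592
Denominator Σ(z_t−z̄)² = 318.8486
r_3 = -50.3592 / 318.8486 = -0.158

-0.158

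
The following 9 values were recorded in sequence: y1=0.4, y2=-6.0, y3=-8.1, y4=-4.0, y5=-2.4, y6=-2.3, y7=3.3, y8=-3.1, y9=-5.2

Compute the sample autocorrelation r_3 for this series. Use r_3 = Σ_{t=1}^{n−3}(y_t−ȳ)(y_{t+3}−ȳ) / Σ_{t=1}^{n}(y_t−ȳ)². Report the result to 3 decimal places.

-0.179

Mean ȳ = (0.4 − 6.0 − 8.1 − 4.0 − 2.4 − 2.3 + 3.3 − 3.1 − 5.2)/9 = -3.0444
Numerator Σ_{t=1}^{6}(y_t−ȳ)(y_{t+3}−ȳ) = -16.6626
Denominator Σ(y_t−ȳ)² = 92.9422
r_3 = -16.6626 / 92.9422 = -0.179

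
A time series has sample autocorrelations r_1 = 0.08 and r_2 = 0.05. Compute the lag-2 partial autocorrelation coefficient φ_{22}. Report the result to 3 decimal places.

φ_{22} = (r_2 − r_1²) / (1 − r_1²)
r_1² = (0.08)² = 0.0064
Numerator = 0.05 − 0.0064 = 0.0436; denominator = 1 − 0.0064 = 0.9936
φ_{22} = 0.0436 / 0.9936 = 0.044

0.044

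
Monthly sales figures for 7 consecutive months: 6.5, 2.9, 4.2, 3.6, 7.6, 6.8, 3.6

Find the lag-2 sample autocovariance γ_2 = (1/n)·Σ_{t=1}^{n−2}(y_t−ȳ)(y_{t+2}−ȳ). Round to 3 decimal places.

-0.930

Mean ȳ = (6.5 + 2.9 + 4.2 + 3.6 + 7.6 + 6.8 + 3.6)/7 = 5.0286
Σ_{t=1}^{5}(y_t−ȳ)(y_{t+2}−ȳ) = -6.5131
γ_2 = -6.5131 / 7 = -0.930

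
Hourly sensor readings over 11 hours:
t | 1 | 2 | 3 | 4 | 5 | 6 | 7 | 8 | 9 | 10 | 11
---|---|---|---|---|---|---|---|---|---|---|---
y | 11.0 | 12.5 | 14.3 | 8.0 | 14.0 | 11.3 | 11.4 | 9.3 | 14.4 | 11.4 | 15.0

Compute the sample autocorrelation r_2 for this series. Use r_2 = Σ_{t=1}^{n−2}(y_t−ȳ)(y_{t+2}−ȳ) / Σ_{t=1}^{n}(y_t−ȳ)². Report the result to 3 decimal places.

Mean ȳ = (11.0 + 12.5 + 14.3 + 8.0 + 14.0 + 11.3 + 11.4 + 9.3 + 14.4 + 11.4 + 15.0)/11 = 12.0545
Numerator Σ_{t=1}^{9}(y_t−ȳ)(y_{t+2}−ȳ) = 11.2350
Denominator Σ(y_t−ȳ)² = 49.7673
r_2 = 11.2350 / 49.7673 = 0.226

0.226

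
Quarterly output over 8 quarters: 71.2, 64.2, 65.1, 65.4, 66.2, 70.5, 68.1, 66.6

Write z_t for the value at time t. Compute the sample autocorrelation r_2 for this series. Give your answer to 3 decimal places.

Mean z̄ = (71.2 + 64.2 + 65.1 + 65.4 + 66.2 + 70.5 + 68.1 + 66.6)/8 = 67.1625
Deviations from mean: 4.0375, -2.9625, -2.0625, -1.7625, -0.9625, 3.3375, 0.9375, -0.5625
Σ(z_t−z̄)(z_{t+2}−z̄) = (-8.3273) + (5.2214) + (1.9852) + (-5.8823) + (-0.9023) + (-1.8773) = -9.7828
Denominator Σ(z_t−z̄)² = 45.6988
r_2 = -9.7828 / 45.6988 = -0.214

-0.214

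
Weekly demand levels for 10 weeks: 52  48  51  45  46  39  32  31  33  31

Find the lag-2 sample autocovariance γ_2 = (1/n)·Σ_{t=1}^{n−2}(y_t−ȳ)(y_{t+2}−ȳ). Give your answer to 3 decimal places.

32.652

Mean ȳ = (52 + 48 + 51 + 45 + 46 + 39 + 32 + 31 + 33 + 31)/10 = 40.8000
Σ_{t=1}^{8}(y_t−ȳ)(y_{t+2}−ȳ) = 326.5200
γ_2 = 326.5200 / 10 = 32.652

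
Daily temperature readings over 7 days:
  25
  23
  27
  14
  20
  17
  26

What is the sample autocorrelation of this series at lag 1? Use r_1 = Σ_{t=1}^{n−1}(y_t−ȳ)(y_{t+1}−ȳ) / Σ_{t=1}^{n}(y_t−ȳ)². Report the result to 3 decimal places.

Mean ȳ = (25 + 23 + 27 + 14 + 20 + 17 + 26)/7 = 21.7143
Deviations from mean: 3.2857, 1.2857, 5.2857, -7.7143, -1.7143, -4.7143, 4.2857
Σ(y_t−ȳ)(y_{t+1}−ȳ) = (4.2245) + (6.7959) + (-40.7755) + (13.2245) + (8.0816) + (-20.2041) = -28.6531
Denominator Σ(y_t−ȳ)² = 143.4286
r_1 = -28.6531 / 143.4286 = -0.200

-0.200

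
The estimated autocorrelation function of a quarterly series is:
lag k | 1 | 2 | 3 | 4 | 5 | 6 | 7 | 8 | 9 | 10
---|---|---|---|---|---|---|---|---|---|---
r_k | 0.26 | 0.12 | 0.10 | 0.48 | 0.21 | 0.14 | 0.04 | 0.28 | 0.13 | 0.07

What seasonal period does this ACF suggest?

4

The largest autocorrelation is r_4 = 0.48, with a weaker echo at lag 8 (0.28); the remaining lags stay at or below 0.26. The elevated value at lag 1 (0.26), dropping to 0.12 at lag 2, reflects decaying short-term dependence rather than seasonality.
The dominant spike at lag 4 indicates a seasonal period of 4.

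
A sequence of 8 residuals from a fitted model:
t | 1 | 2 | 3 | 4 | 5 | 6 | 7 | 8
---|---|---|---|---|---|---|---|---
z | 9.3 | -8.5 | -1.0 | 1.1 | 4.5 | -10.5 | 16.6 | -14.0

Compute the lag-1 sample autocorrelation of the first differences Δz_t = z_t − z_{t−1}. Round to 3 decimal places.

First differences Δz: -17.8, 7.5, 2.1, 3.4, -15.0, 27.1, -30.6
Mean of differences = -3.3286
Numerator Σ(Δz_t−Δz̄)(Δz_{t+1}−Δz̄) = -1324.9022
Denominator Σ(Δz_t−Δz̄)² = 2207.2743
r_1(Δz) = -1324.9022 / 2207.2743 = -0.600

-0.600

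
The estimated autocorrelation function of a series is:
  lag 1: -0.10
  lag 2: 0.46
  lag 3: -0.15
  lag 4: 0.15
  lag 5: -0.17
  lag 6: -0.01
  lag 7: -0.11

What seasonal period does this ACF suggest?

The largest autocorrelation is r_2 = 0.46, with a weaker echo at lag 4 (0.15); the remaining lags stay at or below -0.01.
The dominant spike at lag 2 indicates a seasonal period of 2.

2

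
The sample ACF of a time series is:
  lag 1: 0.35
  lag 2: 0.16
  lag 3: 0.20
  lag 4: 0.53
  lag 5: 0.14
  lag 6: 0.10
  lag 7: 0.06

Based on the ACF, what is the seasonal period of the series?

4

The largest autocorrelation is r_4 = 0.53; the remaining lags stay at or below 0.35. The elevated value at lag 1 (0.35), dropping to 0.16 at lag 2, reflects decaying short-term dependence rather than seasonality.
The dominant spike at lag 4 indicates a seasonal period of 4.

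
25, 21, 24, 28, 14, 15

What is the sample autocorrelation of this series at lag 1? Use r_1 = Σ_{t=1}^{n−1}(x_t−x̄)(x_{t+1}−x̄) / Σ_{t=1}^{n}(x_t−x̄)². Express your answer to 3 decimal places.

0.085

Mean x̄ = (25 + 21 + 24 + 28 + 14 + 15)/6 = 21.1667
Deviations from mean: 3.8333, -0.1667, 2.8333, 6.8333, -7.1667, -6.1667
Σ(x_t−x̄)(x_{t+1}−x̄) = (-0.6389) + (-0.4722) + (19.3611) + (-48.9722) + (44.1944) = 13.4722
Denominator Σ(x_t−x̄)² = 158.8333
r_1 = 13.4722 / 158.8333 = 0.085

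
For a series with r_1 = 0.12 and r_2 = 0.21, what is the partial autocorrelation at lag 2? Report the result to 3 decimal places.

0.198

φ_{22} = (r_2 − r_1²) / (1 − r_1²)
r_1² = (0.12)² = 0.0144
Numerator = 0.21 − 0.0144 = 0.1956; denominator = 1 − 0.0144 = 0.9856
φ_{22} = 0.1956 / 0.9856 = 0.198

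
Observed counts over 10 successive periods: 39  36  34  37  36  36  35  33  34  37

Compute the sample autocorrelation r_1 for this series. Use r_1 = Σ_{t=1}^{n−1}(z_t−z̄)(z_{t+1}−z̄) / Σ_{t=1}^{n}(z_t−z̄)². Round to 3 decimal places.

Mean z̄ = (39 + 36 + 34 + 37 + 36 + 36 + 35 + 33 + 34 + 37)/10 = 35.7000
Numerator Σ_{t=1}^{9}(z_t−z̄)(z_{t+1}−z̄) = 2.8100
Denominator Σ(z_t−z̄)² = 28.1000
r_1 = 2.8100 / 28.1000 = 0.100

0.100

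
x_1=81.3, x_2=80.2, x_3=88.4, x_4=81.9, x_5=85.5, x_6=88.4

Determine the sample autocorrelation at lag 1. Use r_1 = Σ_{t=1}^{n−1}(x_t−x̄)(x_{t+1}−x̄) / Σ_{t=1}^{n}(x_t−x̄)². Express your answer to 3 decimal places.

-0.185

Mean x̄ = (81.3 + 80.2 + 88.4 + 81.9 + 85.5 + 88.4)/6 = 84.2833
Σ(x_t−x̄)(x_{t+1}−x̄) = (12.1819) + (-16.8097) + (-9.8114) + (-2.8997) + (5.0086) = -12.3303
Denominator Σ(x_t−x̄)² = 66.6283
r_1 = -12.3303 / 66.6283 = -0.185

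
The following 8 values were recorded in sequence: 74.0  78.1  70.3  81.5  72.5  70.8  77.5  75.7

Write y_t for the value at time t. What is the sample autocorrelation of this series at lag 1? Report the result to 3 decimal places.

Mean ȳ = (74.0 + 78.1 + 70.3 + 81.5 + 72.5 + 70.8 + 77.5 + 75.7)/8 = 75.0500
Numerator Σ_{t=1}^{7}(y_t−ȳ)(y_{t+1}−ȳ) = -62.7575
Denominator Σ(y_t−ȳ)² = 105.5600
r_1 = -62.7575 / 105.5600 = -0.595

-0.595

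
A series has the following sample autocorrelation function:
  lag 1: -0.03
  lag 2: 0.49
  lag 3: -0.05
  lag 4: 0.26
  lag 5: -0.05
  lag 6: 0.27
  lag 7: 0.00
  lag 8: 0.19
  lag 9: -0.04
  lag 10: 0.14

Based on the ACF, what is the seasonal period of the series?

The largest autocorrelation is r_2 = 0.49, with weaker echoes at lags 4 (0.26), 6 (0.27) and 8 (0.19); the remaining lags stay at or below 0.14.
The dominant spike at lag 2 indicates a seasonal period of 2.

2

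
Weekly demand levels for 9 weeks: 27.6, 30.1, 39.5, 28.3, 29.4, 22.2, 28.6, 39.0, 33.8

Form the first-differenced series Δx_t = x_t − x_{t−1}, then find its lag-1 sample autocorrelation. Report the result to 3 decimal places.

First differences Δx: 2.5, 9.4, -11.2, 1.1, -7.2, 6.4, 10.4, -5.2
Mean of differences = 0.7750
Numerator Σ(Δx_t−Δx̄)(Δx_{t+1}−Δx̄) = -143.1181
Denominator Σ(Δx_t−Δx̄)² = 444.4550
r_1(Δx) = -143.1181 / 444.4550 = -0.322

-0.322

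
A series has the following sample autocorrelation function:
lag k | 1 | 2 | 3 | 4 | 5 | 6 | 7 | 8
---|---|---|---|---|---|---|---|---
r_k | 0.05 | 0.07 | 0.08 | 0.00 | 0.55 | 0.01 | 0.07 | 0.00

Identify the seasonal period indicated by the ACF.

The largest autocorrelation is r_5 = 0.55; the remaining lags stay at or below 0.08.
The dominant spike at lag 5 indicates a seasonal period of 5.

5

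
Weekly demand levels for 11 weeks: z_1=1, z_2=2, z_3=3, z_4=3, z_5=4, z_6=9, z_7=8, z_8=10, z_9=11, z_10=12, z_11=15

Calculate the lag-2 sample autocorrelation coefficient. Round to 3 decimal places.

0.462

Mean z̄ = (1 + 2 + 3 + 3 + 4 + 9 + 8 + 10 + 11 + 12 + 15)/11 = 7.0909
Numerator Σ_{t=1}^{9}(z_t−z̄)(z_{t+2}−z̄) = 102.0744
Denominator Σ(z_t−z̄)² = 220.9091
r_2 = 102.0744 / 220.9091 = 0.462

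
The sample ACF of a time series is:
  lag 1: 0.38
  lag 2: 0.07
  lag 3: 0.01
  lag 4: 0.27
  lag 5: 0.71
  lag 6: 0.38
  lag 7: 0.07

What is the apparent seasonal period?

The largest autocorrelation is r_5 = 0.71; the remaining lags stay at or below 0.38. The elevated value at lag 1 (0.38), dropping to 0.07 at lag 2, reflects decaying short-term dependence rather than seasonality.
The dominant spike at lag 5 indicates a seasonal period of 5.

5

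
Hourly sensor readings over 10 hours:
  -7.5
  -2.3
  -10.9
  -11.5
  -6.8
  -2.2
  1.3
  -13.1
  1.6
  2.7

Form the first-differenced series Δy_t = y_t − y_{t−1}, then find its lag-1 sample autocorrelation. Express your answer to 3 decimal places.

First differences Δy: 5.2, -8.6, -0.6, 4.7, 4.6, 3.5, -14.4, 14.7, 1.1
Mean of differences = 1.1333
Numerator Σ(Δy_t−Δȳ)(Δy_{t+1}−Δȳ) = -256.2744
Denominator Σ(Δy_t−Δȳ)² = 569.9600
r_1(Δy) = -256.2744 / 569.9600 = -0.450

-0.450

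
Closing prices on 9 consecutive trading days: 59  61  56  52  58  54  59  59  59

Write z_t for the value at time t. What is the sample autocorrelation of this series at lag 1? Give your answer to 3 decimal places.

0.042

Mean z̄ = (59 + 61 + 56 + 52 + 58 + 54 + 59 + 59 + 59)/9 = 57.4444
Numerator Σ_{t=1}^{8}(z_t−z̄)(z_{t+1}−z̄) = 2.8025
Denominator Σ(z_t−z̄)² = 66.2222
r_1 = 2.8025 / 66.2222 = 0.042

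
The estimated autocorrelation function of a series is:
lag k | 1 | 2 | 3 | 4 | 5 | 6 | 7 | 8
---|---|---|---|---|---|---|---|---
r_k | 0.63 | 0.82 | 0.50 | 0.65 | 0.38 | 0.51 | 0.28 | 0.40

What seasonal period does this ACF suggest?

2

The largest autocorrelation is r_2 = 0.82, with a weaker echo at lag 4 (0.65); the remaining lags stay at or below 0.63.
The dominant spike at lag 2 indicates a seasonal period of 2.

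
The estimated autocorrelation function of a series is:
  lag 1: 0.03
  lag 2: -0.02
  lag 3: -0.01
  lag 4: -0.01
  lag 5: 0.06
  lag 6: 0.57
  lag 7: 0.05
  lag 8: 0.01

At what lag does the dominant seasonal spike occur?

6

The largest autocorrelation is r_6 = 0.57; the remaining lags stay at or below 0.06.
The dominant spike at lag 6 indicates a seasonal period of 6.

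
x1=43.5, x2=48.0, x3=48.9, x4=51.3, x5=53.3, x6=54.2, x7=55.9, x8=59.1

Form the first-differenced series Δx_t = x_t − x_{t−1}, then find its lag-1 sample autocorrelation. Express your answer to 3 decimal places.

First differences Δx: 4.5, 0.9, 2.4, 2.0, 0.9, 1.7, 3.2
Mean of differences = 2.2286
Numerator Σ(Δx_t−Δx̄)(Δx_{t+1}−Δx̄) = -2.7922
Denominator Σ(Δx_t−Δx̄)² = 9.9943
r_1(Δx) = -2.7922 / 9.9943 = -0.279

-0.279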